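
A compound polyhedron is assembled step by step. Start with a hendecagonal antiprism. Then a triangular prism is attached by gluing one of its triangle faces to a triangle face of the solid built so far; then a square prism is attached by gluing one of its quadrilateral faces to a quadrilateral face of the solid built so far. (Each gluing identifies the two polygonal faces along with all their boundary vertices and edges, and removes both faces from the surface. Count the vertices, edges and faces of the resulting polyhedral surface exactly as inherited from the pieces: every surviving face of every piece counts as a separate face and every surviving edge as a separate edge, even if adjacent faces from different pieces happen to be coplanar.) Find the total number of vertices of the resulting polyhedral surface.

29

A hendecagonal antiprism: V=22, E=44, F=24.
Attach a triangular prism (V=6, E=9, F=5) along a 3-gon: merge 3 vertices and 3 edges, delete both glued faces → V=25, E=50, F=27.
Attach a square prism (V=8, E=12, F=6) along a 4-gon: merge 4 vertices and 4 edges, delete both glued faces → V=29, E=58, F=31.
Check: V − E + F = 29 − 58 + 31 = 2.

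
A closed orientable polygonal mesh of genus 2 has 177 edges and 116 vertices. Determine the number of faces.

For a closed orientable surface of genus 2, χ = 2 − 2·2 = -2.
F = -2 − V + E = -2 − 116 + 177 = 59.

59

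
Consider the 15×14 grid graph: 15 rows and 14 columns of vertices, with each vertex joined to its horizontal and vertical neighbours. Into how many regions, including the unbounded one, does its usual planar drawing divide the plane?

The grid has V = 15·14 = 210 vertices and E = 15·13 + 14·14 = 391 edges.
F = 2 − V + E = 2 − 210 + 391 = 183.

183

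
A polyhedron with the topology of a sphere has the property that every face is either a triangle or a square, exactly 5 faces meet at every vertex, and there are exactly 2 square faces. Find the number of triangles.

24

Let x be the number of triangles; then F = 2 + x.
Edge–face incidences: 2E = 4·2 + 3·x = 8 + 3x.
Every vertex has degree 5, so 5V = 2E.
Euler: V − E + F = 2 ⇒ (2E)/5 − E + (2 + x) = 2.
Multiply by 10: 2·(2E) − 5·(2E) + 10·(2 + x) = 20, i.e. 20 + 10x − 3·(8 + 3x) = 20.
Collecting terms: x − 4 = 20, so x = 24.
Then 2E = 8 + 3·24 = 80, so E = 40, V = 2E/5 = 16, F = 2 + 24 = 26.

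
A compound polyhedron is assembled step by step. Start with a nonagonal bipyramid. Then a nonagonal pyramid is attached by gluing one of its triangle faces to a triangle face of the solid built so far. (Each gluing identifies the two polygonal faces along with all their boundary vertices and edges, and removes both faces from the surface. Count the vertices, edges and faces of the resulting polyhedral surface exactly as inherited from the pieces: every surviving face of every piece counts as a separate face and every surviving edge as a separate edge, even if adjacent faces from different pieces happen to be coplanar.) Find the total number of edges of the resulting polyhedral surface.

42

A nonagonal bipyramid: V=11, E=27, F=18.
Attach a nonagonal pyramid (V=10, E=18, F=10) along a 3-gon: merge 3 vertices and 3 edges, delete both glued faces → V=18, E=42, F=26.
Check: V − E + F = 18 − 42 + 26 = 2.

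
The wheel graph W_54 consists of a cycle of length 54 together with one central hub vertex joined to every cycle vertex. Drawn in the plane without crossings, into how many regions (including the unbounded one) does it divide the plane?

W_54 has V = 54 + 1 = 55 vertices and E = 2·54 = 108 edges.
By Euler's formula F = 2 − V + E = 2 − 55 + 108 = 55.

55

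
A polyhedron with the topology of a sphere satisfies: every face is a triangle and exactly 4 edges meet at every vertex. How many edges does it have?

Each face has 3 edges and each edge borders two faces, so 2E = 3F.
Each vertex has degree 4, so 4V = 2E and hence V = 3F/4.
Euler: V − E + F = 2 ⇒ (3F/4) − (3F/2) + F = 2.
Multiply by 8: (6 − 12 + 8)F = 16, i.e. 2F = 16.
So F = 8, E = 3·8/2 = 12, V = 3·8/4 = 6.

12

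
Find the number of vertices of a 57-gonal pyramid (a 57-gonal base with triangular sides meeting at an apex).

A pyramid on an n-gon base has one n-gon and n triangles: V = 57 + 1 = 58, E = 2·57 = 114, F = 57 + 1 = 58.

58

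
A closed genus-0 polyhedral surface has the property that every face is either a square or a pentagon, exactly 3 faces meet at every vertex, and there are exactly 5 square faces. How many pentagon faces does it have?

2

Let x be the number of pentagons; then F = 5 + x.
Edge–face incidences: 2E = 4·5 + 5·x = 20 + 5x.
Every vertex has degree 3, so 3V = 2E.
Euler: V − E + F = 2 ⇒ (2E)/3 − E + (5 + x) = 2.
Multiply by 6: 2·(2E) − 3·(2E) + 6·(5 + x) = 12, i.e. 30 + 6x − (20 + 5x) = 12.
Collecting terms: x + 10 = 12, so x = 2.
Then 2E = 20 + 5·2 = 30, so E = 15, V = 2E/3 = 10, F = 5 + 2 = 7.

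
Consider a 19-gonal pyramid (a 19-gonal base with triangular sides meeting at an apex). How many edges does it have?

38

A pyramid on an n-gon base has one n-gon and n triangles: V = 19 + 1 = 20, E = 2·19 = 38, F = 19 + 1 = 20.
Check: V − E + F = 20 − 38 + 20 = 2.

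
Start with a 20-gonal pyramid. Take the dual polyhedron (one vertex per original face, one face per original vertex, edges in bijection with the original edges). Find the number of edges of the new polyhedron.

The base solid has V = 21, E = 40, F = 21.
The dual swaps V and F and preserves E: V′ = F = 21, E′ = E = 40, F′ = V = 21.

40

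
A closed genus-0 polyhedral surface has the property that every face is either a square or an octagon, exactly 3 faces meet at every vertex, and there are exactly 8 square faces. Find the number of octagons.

2

Let x be the number of octagons; then F = 8 + x.
Edge–face incidences: 2E = 4·8 + 8·x = 32 + 8x.
Every vertex has degree 3, so 3V = 2E.
Euler: V − E + F = 2 ⇒ (2E)/3 − E + (8 + x) = 2.
Multiply by 6: 2·(2E) − 3·(2E) + 6·(8 + x) = 12, i.e. 48 + 6x − (32 + 8x) = 12.
Collecting terms: −2x + 16 = 12, so −2x = −4, so x = 2.
Then 2E = 32 + 8·2 = 48, so E = 24, V = 2E/3 = 16, F = 8 + 2 = 10.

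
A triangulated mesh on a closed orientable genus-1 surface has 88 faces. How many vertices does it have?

44

χ = 2 − 2·1 = 0, and every face is a triangle so 3F = 2E.
E = 3·88/2 = 132. Then V = 0 + E − F = 0 + 132 − 88 = 44.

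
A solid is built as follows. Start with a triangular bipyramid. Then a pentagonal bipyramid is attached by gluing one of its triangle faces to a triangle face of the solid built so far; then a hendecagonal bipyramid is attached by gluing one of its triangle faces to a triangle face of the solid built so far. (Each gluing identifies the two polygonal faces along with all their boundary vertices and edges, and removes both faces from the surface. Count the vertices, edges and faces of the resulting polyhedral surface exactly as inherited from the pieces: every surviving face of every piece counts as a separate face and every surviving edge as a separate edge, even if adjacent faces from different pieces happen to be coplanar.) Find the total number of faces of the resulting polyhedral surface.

34

A triangular bipyramid: V=5, E=9, F=6.
Attach a pentagonal bipyramid (V=7, E=15, F=10) along a 3-gon: merge 3 vertices and 3 edges, delete both glued faces → V=9, E=21, F=14.
Attach a hendecagonal bipyramid (V=13, E=33, F=22) along a 3-gon: merge 3 vertices and 3 edges, delete both glued faces → V=19, E=51, F=34.
Check: V − E + F = 19 − 51 + 34 = 2.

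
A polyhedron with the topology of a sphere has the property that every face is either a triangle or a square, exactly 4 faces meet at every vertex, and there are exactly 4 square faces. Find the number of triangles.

Let x be the number of triangles; then F = 4 + x.
Edge–face incidences: 2E = 4·4 + 3·x = 16 + 3x.
Every vertex has degree 4, so 4V = 2E.
Euler: V − E + F = 2 ⇒ (2E)/4 − E + (4 + x) = 2.
Multiply by 8: 2·(2E) − 4·(2E) + 8·(4 + x) = 16, i.e. 32 + 8x − 2·(16 + 3x) = 16.
Collecting terms: 2x = 16, so x = 8.
Then 2E = 16 + 3·8 = 40, so E = 20, V = 2E/4 = 10, F = 4 + 8 = 12.

8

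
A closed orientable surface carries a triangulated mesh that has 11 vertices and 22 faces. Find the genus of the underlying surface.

1

Every face is a triangle, so 2E = 3·22 = 66, giving E = 33.
χ = V − E + F = 11 − 33 + 22 = 0.
For a closed orientable surface χ = 2 − 2g, so g = (2 − (0))/2 = 1.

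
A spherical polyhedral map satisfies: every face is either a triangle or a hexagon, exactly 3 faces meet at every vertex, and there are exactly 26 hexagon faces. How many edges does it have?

Let x be the number of triangles; then F = 26 + x.
Edge–face incidences: 2E = 6·26 + 3·x = 156 + 3x.
Every vertex has degree 3, so 3V = 2E.
Euler: V − E + F = 2 ⇒ (2E)/3 − E + (26 + x) = 2.
Multiply by 6: 2·(2E) − 3·(2E) + 6·(26 + x) = 12, i.e. 156 + 6x − (156 + 3x) = 12.
Collecting terms: 3x = 12, so x = 4.
Then 2E = 156 + 3·4 = 168, so E = 84, V = 2E/3 = 56, F = 26 + 4 = 30.

84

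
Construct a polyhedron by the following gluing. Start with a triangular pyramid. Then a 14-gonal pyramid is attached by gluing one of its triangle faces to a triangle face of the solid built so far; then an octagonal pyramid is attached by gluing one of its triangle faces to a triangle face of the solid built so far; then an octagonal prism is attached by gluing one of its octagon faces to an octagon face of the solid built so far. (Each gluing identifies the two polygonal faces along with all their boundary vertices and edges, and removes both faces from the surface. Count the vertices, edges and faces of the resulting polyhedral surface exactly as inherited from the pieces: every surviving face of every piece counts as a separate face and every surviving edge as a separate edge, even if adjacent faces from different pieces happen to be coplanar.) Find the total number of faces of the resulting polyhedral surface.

32

A triangular pyramid: V=4, E=6, F=4.
Attach a 14-gonal pyramid (V=15, E=28, F=15) along a 3-gon: merge 3 vertices and 3 edges, delete both glued faces → V=16, E=31, F=17.
Attach an octagonal pyramid (V=9, E=16, F=9) along a 3-gon: merge 3 vertices and 3 edges, delete both glued faces → V=22, E=44, F=24.
Attach an octagonal prism (V=16, E=24, F=10) along an 8-gon: merge 8 vertices and 8 edges, delete both glued faces → V=30, E=60, F=32.
Check: V − E + F = 30 − 60 + 32 = 2.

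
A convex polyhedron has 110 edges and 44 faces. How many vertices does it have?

Here V − E + F = 2.
V = 2 + E − F = 2 + 110 − 44 = 68.

68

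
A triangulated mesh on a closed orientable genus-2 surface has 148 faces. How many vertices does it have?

72

χ = 2 − 2·2 = -2, and every face is a triangle so 3F = 2E.
E = 3·148/2 = 222. Then V = -2 + E − F = -2 + 222 − 148 = 72.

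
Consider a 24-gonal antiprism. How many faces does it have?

An antiprism on an n-gon has two n-gon caps and 2n triangles: V = 2·24 = 48, E = 4·24 = 96, F = 2·24 + 2 = 50.

50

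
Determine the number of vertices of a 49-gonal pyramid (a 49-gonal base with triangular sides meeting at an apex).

A pyramid on an n-gon base has one n-gon and n triangles: V = 49 + 1 = 50, E = 2·49 = 98, F = 49 + 1 = 50.

50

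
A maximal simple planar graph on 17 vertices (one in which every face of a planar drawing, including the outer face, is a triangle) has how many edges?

In a plane triangulation 3F = 2E and V − E + F = 2, so E = 3V − 6 = 3·17 − 6 = 45.

45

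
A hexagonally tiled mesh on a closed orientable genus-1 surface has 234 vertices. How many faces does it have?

χ = 2 − 2·1 = 0, and every face is a hexagon so 6F = 2E.
V − E + F = 0 with E = 6F/2 gives 234 − (6/2 − 1)·F = 0, so F = 117 and E = 351.

117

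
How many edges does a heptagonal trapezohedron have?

28

The n-trapezohedron (dual of the n-antiprism) has V = 2·7 + 2 = 16, E = 4·7 = 28, F = 2·7 = 14.
Check: V − E + F = 16 − 28 + 14 = 2.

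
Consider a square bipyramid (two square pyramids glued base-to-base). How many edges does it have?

12

A bipyramid over an n-gon has 2n triangular faces and n + 2 vertices: V = 4 + 2 = 6, E = 3·4 = 12, F = 2·4 = 8.
Check: V − E + F = 6 − 12 + 8 = 2.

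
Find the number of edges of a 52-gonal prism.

A prism on an n-gon has two n-gon bases and n rectangular sides: V = 2·52 = 104, E = 3·52 = 156, F = 52 + 2 = 54.

156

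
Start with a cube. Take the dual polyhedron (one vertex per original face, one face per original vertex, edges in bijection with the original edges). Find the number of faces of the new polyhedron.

8

The base solid has V = 8, E = 12, F = 6.
The dual swaps V and F and preserves E: V′ = F = 6, E′ = E = 12, F′ = V = 8.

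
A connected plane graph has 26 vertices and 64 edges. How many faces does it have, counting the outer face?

40

Euler's formula for a connected plane graph: V − E + F = 2, so F = 2 − 26 + 64 = 40.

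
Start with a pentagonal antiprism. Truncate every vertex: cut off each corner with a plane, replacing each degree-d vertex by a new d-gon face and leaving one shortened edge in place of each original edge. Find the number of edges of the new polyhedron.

60

The base solid has V = 10, E = 20, F = 12.
Truncation replaces each original edge-end by a new vertex, so V′ = 2E = 40.
Each original edge survives, and each old vertex of degree d contributes d new edges; summing degrees gives Σd = 2E, so E′ = E + 2E = 3E = 60.
Each original face survives and each original vertex becomes one new face: F′ = F + V = 22.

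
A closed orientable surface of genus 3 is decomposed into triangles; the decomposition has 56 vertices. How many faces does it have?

χ = 2 − 2·3 = -4, and every face is a triangle so 3F = 2E.
V − E + F = -4 with E = 3F/2 gives 56 − (3/2 − 1)·F = -4, so F = 120 and E = 180.

120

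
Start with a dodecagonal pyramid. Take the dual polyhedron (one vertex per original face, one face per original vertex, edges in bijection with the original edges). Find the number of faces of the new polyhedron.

13

The base solid has V = 13, E = 24, F = 13.
The dual swaps V and F and preserves E: V′ = F = 13, E′ = E = 24, F′ = V = 13.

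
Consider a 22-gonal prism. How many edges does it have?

A prism on an n-gon has two n-gon bases and n rectangular sides: V = 2·22 = 44, E = 3·22 = 66, F = 22 + 2 = 24.

66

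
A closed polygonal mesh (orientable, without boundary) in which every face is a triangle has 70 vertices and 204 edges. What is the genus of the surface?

Every face is a triangle and each edge borders two faces, so 3F = 2·204, giving F = 136.
χ = V − E + F = 70 − 204 + 136 = 2.
For a closed orientable surface χ = 2 − 2g, so g = (2 − (2))/2 = 0.

0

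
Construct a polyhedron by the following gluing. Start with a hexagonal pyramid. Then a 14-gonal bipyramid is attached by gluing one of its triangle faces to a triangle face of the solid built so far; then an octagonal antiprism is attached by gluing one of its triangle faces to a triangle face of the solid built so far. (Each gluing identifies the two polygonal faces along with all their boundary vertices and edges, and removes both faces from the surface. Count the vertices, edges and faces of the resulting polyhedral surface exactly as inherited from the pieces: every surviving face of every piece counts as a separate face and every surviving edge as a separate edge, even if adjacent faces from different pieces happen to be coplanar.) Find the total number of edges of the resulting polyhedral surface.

A hexagonal pyramid: V=7, E=12, F=7.
Attach a 14-gonal bipyramid (V=16, E=42, F=28) along a 3-gon: merge 3 vertices and 3 edges, delete both glued faces → V=20, E=51, F=33.
Attach an octagonal antiprism (V=16, E=32, F=18) along a 3-gon: merge 3 vertices and 3 edges, delete both glued faces → V=33, E=80, F=49.
Check: V − E + F = 33 − 80 + 49 = 2.

80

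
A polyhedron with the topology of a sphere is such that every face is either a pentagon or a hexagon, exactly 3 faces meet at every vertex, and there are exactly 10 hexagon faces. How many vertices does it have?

40

Let x be the number of pentagons; then F = 10 + x.
Edge–face incidences: 2E = 6·10 + 5·x = 60 + 5x.
Every vertex has degree 3, so 3V = 2E.
Euler: V − E + F = 2 ⇒ (2E)/3 − E + (10 + x) = 2.
Multiply by 6: 2·(2E) − 3·(2E) + 6·(10 + x) = 12, i.e. 60 + 6x − (60 + 5x) = 12.
Collecting terms: x = 12.
Then 2E = 60 + 5·12 = 120, so E = 60, V = 2E/3 = 40, F = 10 + 12 = 22.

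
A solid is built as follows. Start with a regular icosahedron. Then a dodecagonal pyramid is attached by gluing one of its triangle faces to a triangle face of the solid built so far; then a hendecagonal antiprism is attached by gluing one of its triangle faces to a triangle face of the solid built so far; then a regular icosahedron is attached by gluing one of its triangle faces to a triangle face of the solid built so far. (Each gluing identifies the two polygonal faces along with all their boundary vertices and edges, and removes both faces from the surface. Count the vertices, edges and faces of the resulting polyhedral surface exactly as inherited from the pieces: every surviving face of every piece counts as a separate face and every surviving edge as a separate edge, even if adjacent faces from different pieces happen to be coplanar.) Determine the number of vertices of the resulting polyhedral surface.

A regular icosahedron: V=12, E=30, F=20.
Attach a dodecagonal pyramid (V=13, E=24, F=13) along a 3-gon: merge 3 vertices and 3 edges, delete both glued faces → V=22, E=51, F=31.
Attach a hendecagonal antiprism (V=22, E=44, F=24) along a 3-gon: merge 3 vertices and 3 edges, delete both glued faces → V=41, E=92, F=53.
Attach a regular icosahedron (V=12, E=30, F=20) along a 3-gon: merge 3 vertices and 3 edges, delete both glued faces → V=50, E=119, F=71.
Check: V − E + F = 50 − 119 + 71 = 2.

50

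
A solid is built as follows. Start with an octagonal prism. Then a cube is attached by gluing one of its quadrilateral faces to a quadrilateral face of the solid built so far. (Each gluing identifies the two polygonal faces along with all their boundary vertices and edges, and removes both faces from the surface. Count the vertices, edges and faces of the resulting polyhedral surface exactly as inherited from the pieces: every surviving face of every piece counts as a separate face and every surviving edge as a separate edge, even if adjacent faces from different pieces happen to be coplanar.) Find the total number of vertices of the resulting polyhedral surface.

An octagonal prism: V=16, E=24, F=10.
Attach a cube (V=8, E=12, F=6) along a 4-gon: merge 4 vertices and 4 edges, delete both glued faces → V=20, E=32, F=14.
Check: V − E + F = 20 − 32 + 14 = 2.

20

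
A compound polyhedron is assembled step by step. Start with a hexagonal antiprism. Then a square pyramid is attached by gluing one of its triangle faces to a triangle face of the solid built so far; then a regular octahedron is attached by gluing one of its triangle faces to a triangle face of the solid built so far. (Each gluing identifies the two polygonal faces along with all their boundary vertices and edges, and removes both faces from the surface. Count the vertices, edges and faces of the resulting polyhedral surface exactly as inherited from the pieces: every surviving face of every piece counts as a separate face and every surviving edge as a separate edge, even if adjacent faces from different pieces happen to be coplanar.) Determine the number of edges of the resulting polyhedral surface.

38

A hexagonal antiprism: V=12, E=24, F=14.
Attach a square pyramid (V=5, E=8, F=5) along a 3-gon: merge 3 vertices and 3 edges, delete both glued faces → V=14, E=29, F=17.
Attach a regular octahedron (V=6, E=12, F=8) along a 3-gon: merge 3 vertices and 3 edges, delete both glued faces → V=17, E=38, F=23.
Check: V − E + F = 17 − 38 + 23 = 2.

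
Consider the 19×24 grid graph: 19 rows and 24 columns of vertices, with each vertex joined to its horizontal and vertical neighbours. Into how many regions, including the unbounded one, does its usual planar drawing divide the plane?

The grid has V = 19·24 = 456 vertices and E = 19·23 + 24·18 = 869 edges.
F = 2 − V + E = 2 − 456 + 869 = 415.

415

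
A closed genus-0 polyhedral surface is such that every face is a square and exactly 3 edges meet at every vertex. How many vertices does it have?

Each face has 4 edges and each edge borders two faces, so 2E = 4F.
Each vertex has degree 3, so 3V = 2E and hence V = 4F/3.
Euler: V − E + F = 2 ⇒ (4F/3) − (4F/2) + F = 2.
Multiply by 6: (8 − 12 + 6)F = 12, i.e. 2F = 12.
So F = 6, E = 4·6/2 = 12, V = 4·6/3 = 8.

8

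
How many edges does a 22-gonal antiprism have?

An antiprism on an n-gon has two n-gon caps and 2n triangles: V = 2·22 = 44, E = 4·22 = 88, F = 2·22 + 2 = 46.

88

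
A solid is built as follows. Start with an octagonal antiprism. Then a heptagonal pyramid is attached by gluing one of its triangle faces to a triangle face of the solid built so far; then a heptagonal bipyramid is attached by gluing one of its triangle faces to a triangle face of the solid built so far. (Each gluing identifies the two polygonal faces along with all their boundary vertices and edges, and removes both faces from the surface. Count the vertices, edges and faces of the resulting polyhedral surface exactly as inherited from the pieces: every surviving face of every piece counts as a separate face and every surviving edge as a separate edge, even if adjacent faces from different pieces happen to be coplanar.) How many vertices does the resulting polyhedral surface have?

An octagonal antiprism: V=16, E=32, F=18.
Attach a heptagonal pyramid (V=8, E=14, F=8) along a 3-gon: merge 3 vertices and 3 edges, delete both glued faces → V=21, E=43, F=24.
Attach a heptagonal bipyramid (V=9, E=21, F=14) along a 3-gon: merge 3 vertices and 3 edges, delete both glued faces → V=27, E=61, F=36.
Check: V − E + F = 27 − 61 + 36 = 2.

27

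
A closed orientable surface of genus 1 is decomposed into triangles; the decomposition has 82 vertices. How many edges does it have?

246

χ = 2 − 2·1 = 0, and every face is a triangle so 3F = 2E.
V − E + F = 0 with E = 3F/2 gives 82 − (3/2 − 1)·F = 0, so F = 164 and E = 246.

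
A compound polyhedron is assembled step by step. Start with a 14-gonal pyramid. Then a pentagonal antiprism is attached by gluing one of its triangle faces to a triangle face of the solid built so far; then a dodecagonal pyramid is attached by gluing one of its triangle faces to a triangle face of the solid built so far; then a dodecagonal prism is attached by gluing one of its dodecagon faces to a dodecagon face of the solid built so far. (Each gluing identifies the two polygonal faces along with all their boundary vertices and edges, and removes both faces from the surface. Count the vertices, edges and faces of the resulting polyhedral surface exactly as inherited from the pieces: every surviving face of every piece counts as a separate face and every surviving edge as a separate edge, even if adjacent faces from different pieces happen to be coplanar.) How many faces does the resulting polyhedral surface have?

A 14-gonal pyramid: V=15, E=28, F=15.
Attach a pentagonal antiprism (V=10, E=20, F=12) along a 3-gon: merge 3 vertices and 3 edges, delete both glued faces → V=22, E=45, F=25.
Attach a dodecagonal pyramid (V=13, E=24, F=13) along a 3-gon: merge 3 vertices and 3 edges, delete both glued faces → V=32, E=66, F=36.
Attach a dodecagonal prism (V=24, E=36, F=14) along a 12-gon: merge 12 vertices and 12 edges, delete both glued faces → V=44, E=90, F=48.
Check: V − E + F = 44 − 90 + 48 = 2.

48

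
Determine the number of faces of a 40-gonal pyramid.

41

A pyramid on an n-gon base has one n-gon and n triangles: V = 40 + 1 = 41, E = 2·40 = 80, F = 40 + 1 = 41.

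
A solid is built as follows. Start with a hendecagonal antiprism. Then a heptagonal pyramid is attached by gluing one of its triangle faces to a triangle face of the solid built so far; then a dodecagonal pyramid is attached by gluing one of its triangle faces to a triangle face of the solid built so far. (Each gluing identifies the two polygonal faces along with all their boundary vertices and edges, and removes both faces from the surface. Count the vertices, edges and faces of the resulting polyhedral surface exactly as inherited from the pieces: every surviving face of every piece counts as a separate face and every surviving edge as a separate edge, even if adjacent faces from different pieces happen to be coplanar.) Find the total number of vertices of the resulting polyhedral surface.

37

A hendecagonal antiprism: V=22, E=44, F=24.
Attach a heptagonal pyramid (V=8, E=14, F=8) along a 3-gon: merge 3 vertices and 3 edges, delete both glued faces → V=27, E=55, F=30.
Attach a dodecagonal pyramid (V=13, E=24, F=13) along a 3-gon: merge 3 vertices and 3 edges, delete both glued faces → V=37, E=76, F=41.
Check: V − E + F = 37 − 76 + 41 = 2.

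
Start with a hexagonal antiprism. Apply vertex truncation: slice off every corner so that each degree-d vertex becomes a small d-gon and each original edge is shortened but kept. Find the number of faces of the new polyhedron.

26

The base solid has V = 12, E = 24, F = 14.
Truncation replaces each original edge-end by a new vertex, so V′ = 2E = 48.
Each original edge survives, and each old vertex of degree d contributes d new edges; summing degrees gives Σd = 2E, so E′ = E + 2E = 3E = 72.
Each original face survives and each original vertex becomes one new face: F′ = F + V = 26.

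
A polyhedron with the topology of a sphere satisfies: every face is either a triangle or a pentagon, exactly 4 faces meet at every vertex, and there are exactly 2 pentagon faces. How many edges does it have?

20

Let x be the number of triangles; then F = 2 + x.
Edge–face incidences: 2E = 5·2 + 3·x = 10 + 3x.
Every vertex has degree 4, so 4V = 2E.
Euler: V − E + F = 2 ⇒ (2E)/4 − E + (2 + x) = 2.
Multiply by 8: 2·(2E) − 4·(2E) + 8·(2 + x) = 16, i.e. 16 + 8x − 2·(10 + 3x) = 16.
Collecting terms: 2x − 4 = 16, so 2x = 20, so x = 10.
Then 2E = 10 + 3·10 = 40, so E = 20, V = 2E/4 = 10, F = 2 + 10 = 12.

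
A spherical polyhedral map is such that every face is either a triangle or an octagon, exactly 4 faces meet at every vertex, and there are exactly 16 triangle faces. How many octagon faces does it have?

Let x be the number of octagons; then F = 16 + x.
Edge–face incidences: 2E = 3·16 + 8·x = 48 + 8x.
Every vertex has degree 4, so 4V = 2E.
Euler: V − E + F = 2 ⇒ (2E)/4 − E + (16 + x) = 2.
Multiply by 8: 2·(2E) − 4·(2E) + 8·(16 + x) = 16, i.e. 128 + 8x − 2·(48 + 8x) = 16.
Collecting terms: −8x + 32 = 16, so −8x = −16, so x = 2.
Then 2E = 48 + 8·2 = 64, so E = 32, V = 2E/4 = 16, F = 16 + 2 = 18.

2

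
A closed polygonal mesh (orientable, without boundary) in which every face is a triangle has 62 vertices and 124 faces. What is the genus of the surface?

Every face is a triangle, so 2E = 3·124 = 372, giving E = 186.
χ = V − E + F = 62 − 186 + 124 = 0.
For a closed orientable surface χ = 2 − 2g, so g = (2 − (0))/2 = 1.

1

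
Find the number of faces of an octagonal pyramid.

A pyramid on an n-gon base has one n-gon and n triangles: V = 8 + 1 = 9, E = 2·8 = 16, F = 8 + 1 = 9.

9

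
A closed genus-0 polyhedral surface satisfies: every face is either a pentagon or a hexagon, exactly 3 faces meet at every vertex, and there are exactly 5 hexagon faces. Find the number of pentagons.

12

Let x be the number of pentagons; then F = 5 + x.
Edge–face incidences: 2E = 6·5 + 5·x = 30 + 5x.
Every vertex has degree 3, so 3V = 2E.
Euler: V − E + F = 2 ⇒ (2E)/3 − E + (5 + x) = 2.
Multiply by 6: 2·(2E) − 3·(2E) + 6·(5 + x) = 12, i.e. 30 + 6x − (30 + 5x) = 12.
Collecting terms: x = 12.
Then 2E = 30 + 5·12 = 90, so E = 45, V = 2E/3 = 30, F = 5 + 12 = 17.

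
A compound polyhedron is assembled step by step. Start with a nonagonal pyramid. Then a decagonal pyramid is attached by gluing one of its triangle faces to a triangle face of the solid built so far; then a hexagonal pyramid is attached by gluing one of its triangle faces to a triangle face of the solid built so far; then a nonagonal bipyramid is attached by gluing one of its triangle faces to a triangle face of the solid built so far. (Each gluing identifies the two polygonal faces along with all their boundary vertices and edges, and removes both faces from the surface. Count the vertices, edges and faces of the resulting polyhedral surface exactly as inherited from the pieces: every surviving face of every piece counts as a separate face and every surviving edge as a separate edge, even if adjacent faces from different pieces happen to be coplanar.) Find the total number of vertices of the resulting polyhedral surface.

30

A nonagonal pyramid: V=10, E=18, F=10.
Attach a decagonal pyramid (V=11, E=20, F=11) along a 3-gon: merge 3 vertices and 3 edges, delete both glued faces → V=18, E=35, F=19.
Attach a hexagonal pyramid (V=7, E=12, F=7) along a 3-gon: merge 3 vertices and 3 edges, delete both glued faces → V=22, E=44, F=24.
Attach a nonagonal bipyramid (V=11, E=27, F=18) along a 3-gon: merge 3 vertices and 3 edges, delete both glued faces → V=30, E=68, F=40.
Check: V − E + F = 30 − 68 + 40 = 2.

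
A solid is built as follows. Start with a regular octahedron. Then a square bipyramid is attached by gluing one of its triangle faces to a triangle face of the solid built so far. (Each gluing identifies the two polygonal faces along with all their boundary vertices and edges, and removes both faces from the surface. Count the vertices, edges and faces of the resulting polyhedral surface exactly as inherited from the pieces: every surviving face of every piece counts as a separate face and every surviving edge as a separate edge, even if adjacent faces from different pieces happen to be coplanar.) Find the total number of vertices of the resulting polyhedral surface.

9

A regular octahedron: V=6, E=12, F=8.
Attach a square bipyramid (V=6, E=12, F=8) along a 3-gon: merge 3 vertices and 3 edges, delete both glued faces → V=9, E=21, F=14.
Check: V − E + F = 9 − 21 + 14 = 2.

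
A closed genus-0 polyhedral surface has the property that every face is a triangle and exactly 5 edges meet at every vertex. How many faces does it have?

Each face has 3 edges and each edge borders two faces, so 2E = 3F.
Each vertex has degree 5, so 5V = 2E and hence V = 3F/5.
Euler: V − E + F = 2 ⇒ (3F/5) − (3F/2) + F = 2.
Multiply by 10: (6 − 15 + 10)F = 20, i.e. 1F = 20.
So F = 20, E = 3·20/2 = 30, V = 3·20/5 = 12.

20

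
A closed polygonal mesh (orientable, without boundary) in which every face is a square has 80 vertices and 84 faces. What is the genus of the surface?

Every face is a square, so 2E = 4·84 = 336, giving E = 168.
χ = V − E + F = 80 − 168 + 84 = -4.
For a closed orientable surface χ = 2 − 2g, so g = (2 − (-4))/2 = 3.

3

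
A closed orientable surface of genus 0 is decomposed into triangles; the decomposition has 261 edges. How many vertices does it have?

χ = 2 − 2·0 = 2, and every face is a triangle so 3F = 2E.
F = 2E/3 = 174. Then V = 2 + E − F = 2 + 261 − 174 = 89.

89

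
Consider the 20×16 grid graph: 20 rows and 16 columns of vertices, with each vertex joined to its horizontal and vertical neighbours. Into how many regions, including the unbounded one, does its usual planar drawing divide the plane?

The grid has V = 20·16 = 320 vertices and E = 20·15 + 16·19 = 604 edges.
F = 2 − V + E = 2 − 320 + 604 = 286.

286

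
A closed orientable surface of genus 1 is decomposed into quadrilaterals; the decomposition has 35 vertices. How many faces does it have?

χ = 2 − 2·1 = 0, and every face is a square so 4F = 2E.
V − E + F = 0 with E = 4F/2 gives 35 − (4/2 − 1)·F = 0, so F = 35 and E = 70.

35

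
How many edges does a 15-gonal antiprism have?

60

An antiprism on an n-gon has two n-gon caps and 2n triangles: V = 2·15 = 30, E = 4·15 = 60, F = 2·15 + 2 = 32.
Check: V − E + F = 30 − 60 + 32 = 2.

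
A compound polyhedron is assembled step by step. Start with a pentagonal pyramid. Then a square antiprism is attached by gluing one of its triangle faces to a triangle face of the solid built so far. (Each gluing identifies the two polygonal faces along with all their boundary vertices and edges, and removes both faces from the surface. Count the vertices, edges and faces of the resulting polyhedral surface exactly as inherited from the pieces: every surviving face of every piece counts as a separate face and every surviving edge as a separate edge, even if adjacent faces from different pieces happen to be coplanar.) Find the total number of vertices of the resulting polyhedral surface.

11

A pentagonal pyramid: V=6, E=10, F=6.
Attach a square antiprism (V=8, E=16, F=10) along a 3-gon: merge 3 vertices and 3 edges, delete both glued faces → V=11, E=23, F=14.
Check: V − E + F = 11 − 23 + 14 = 2.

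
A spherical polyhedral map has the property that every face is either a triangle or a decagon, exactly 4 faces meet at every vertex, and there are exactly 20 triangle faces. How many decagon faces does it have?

Let x be the number of decagons; then F = 20 + x.
Edge–face incidences: 2E = 3·20 + 10·x = 60 + 10x.
Every vertex has degree 4, so 4V = 2E.
Euler: V − E + F = 2 ⇒ (2E)/4 − E + (20 + x) = 2.
Multiply by 8: 2·(2E) − 4·(2E) + 8·(20 + x) = 16, i.e. 160 + 8x − 2·(60 + 10x) = 16.
Collecting terms: −12x + 40 = 16, so −12x = −24, so x = 2.
Then 2E = 60 + 10·2 = 80, so E = 40, V = 2E/4 = 20, F = 20 + 2 = 22.

2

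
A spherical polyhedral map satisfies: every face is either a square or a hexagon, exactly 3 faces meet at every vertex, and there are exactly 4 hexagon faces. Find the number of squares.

6

Let x be the number of squares; then F = 4 + x.
Edge–face incidences: 2E = 6·4 + 4·x = 24 + 4x.
Every vertex has degree 3, so 3V = 2E.
Euler: V − E + F = 2 ⇒ (2E)/3 − E + (4 + x) = 2.
Multiply by 6: 2·(2E) − 3·(2E) + 6·(4 + x) = 12, i.e. 24 + 6x − (24 + 4x) = 12.
Collecting terms: 2x = 12, so x = 6.
Then 2E = 24 + 4·6 = 48, so E = 24, V = 2E/3 = 16, F = 4 + 6 = 10.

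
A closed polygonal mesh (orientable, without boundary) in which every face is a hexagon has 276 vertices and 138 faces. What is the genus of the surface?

1

Every face is a hexagon, so 2E = 6·138 = 828, giving E = 414.
χ = V − E + F = 276 − 414 + 138 = 0.
For a closed orientable surface χ = 2 − 2g, so g = (2 − (0))/2 = 1.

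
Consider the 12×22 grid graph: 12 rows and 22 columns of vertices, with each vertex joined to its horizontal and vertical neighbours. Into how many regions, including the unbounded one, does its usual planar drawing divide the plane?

232

The grid has V = 12·22 = 264 vertices and E = 12·21 + 22·11 = 494 edges.
F = 2 − V + E = 2 − 264 + 494 = 232.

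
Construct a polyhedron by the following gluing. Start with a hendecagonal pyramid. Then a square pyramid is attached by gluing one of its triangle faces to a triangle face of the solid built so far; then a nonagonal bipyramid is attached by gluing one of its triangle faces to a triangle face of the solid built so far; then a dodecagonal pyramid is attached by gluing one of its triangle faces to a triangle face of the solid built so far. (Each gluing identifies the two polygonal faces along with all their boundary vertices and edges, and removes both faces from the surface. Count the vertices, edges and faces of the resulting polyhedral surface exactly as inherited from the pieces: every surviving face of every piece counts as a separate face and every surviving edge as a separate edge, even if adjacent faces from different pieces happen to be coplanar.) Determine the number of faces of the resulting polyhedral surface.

A hendecagonal pyramid: V=12, E=22, F=12.
Attach a square pyramid (V=5, E=8, F=5) along a 3-gon: merge 3 vertices and 3 edges, delete both glued faces → V=14, E=27, F=15.
Attach a nonagonal bipyramid (V=11, E=27, F=18) along a 3-gon: merge 3 vertices and 3 edges, delete both glued faces → V=22, E=51, F=31.
Attach a dodecagonal pyramid (V=13, E=24, F=13) along a 3-gon: merge 3 vertices and 3 edges, delete both glued faces → V=32, E=72, F=42.
Check: V − E + F = 32 − 72 + 42 = 2.

42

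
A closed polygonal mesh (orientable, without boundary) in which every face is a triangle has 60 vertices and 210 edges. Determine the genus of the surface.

Every face is a triangle and each edge borders two faces, so 3F = 2·210, giving F = 140.
χ = V − E + F = 60 − 210 + 140 = -10.
For a closed orientable surface χ = 2 − 2g, so g = (2 − (-10))/2 = 6.

6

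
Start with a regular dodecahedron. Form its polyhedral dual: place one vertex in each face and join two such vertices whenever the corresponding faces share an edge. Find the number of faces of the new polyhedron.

20

The base solid has V = 20, E = 30, F = 12.
The dual swaps V and F and preserves E: V′ = F = 12, E′ = E = 30, F′ = V = 20.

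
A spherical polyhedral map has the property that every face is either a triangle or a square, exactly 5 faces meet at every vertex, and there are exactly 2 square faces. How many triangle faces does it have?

24

Let x be the number of triangles; then F = 2 + x.
Edge–face incidences: 2E = 4·2 + 3·x = 8 + 3x.
Every vertex has degree 5, so 5V = 2E.
Euler: V − E + F = 2 ⇒ (2E)/5 − E + (2 + x) = 2.
Multiply by 10: 2·(2E) − 5·(2E) + 10·(2 + x) = 20, i.e. 20 + 10x − 3·(8 + 3x) = 20.
Collecting terms: x − 4 = 20, so x = 24.
Then 2E = 8 + 3·24 = 80, so E = 40, V = 2E/5 = 16, F = 2 + 24 = 26.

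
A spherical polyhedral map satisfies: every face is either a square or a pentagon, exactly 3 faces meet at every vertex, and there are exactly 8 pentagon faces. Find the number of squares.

2

Let x be the number of squares; then F = 8 + x.
Edge–face incidences: 2E = 5·8 + 4·x = 40 + 4x.
Every vertex has degree 3, so 3V = 2E.
Euler: V − E + F = 2 ⇒ (2E)/3 − E + (8 + x) = 2.
Multiply by 6: 2·(2E) − 3·(2E) + 6·(8 + x) = 12, i.e. 48 + 6x − (40 + 4x) = 12.
Collecting terms: 2x + 8 = 12, so 2x = 4, so x = 2.
Then 2E = 40 + 4·2 = 48, so E = 24, V = 2E/3 = 16, F = 8 + 2 = 10.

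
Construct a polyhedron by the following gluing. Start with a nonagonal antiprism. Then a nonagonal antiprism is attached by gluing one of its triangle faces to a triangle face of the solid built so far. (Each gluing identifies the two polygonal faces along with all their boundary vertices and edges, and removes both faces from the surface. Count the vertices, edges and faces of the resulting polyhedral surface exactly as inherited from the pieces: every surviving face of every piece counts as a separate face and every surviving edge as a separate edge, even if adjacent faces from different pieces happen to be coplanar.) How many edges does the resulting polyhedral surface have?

A nonagonal antiprism: V=18, E=36, F=20.
Attach a nonagonal antiprism (V=18, E=36, F=20) along a 3-gon: merge 3 vertices and 3 edges, delete both glued faces → V=33, E=69, F=38.
Check: V − E + F = 33 − 69 + 38 = 2.

69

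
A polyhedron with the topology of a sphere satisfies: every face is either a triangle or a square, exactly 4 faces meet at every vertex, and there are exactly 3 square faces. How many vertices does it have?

9

Let x be the number of triangles; then F = 3 + x.
Edge–face incidences: 2E = 4·3 + 3·x = 12 + 3x.
Every vertex has degree 4, so 4V = 2E.
Euler: V − E + F = 2 ⇒ (2E)/4 − E + (3 + x) = 2.
Multiply by 8: 2·(2E) − 4·(2E) + 8·(3 + x) = 16, i.e. 24 + 8x − 2·(12 + 3x) = 16.
Collecting terms: 2x = 16, so x = 8.
Then 2E = 12 + 3·8 = 36, so E = 18, V = 2E/4 = 9, F = 3 + 8 = 11.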